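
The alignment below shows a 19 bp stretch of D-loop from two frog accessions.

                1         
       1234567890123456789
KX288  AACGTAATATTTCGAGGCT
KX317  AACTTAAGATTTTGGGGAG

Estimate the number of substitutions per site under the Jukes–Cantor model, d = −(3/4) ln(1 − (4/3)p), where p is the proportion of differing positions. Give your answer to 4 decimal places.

0.4099

The sequences differ at positions 4 (G/T), 8 (T/G), 13 (C/T), 15 (A/G), 18 (C/A), 19 (T/G).
p = 6/19 = 0.315789.
d = −0.75 · ln(1 − (4/3)·0.315789) = −0.75 · ln(0.578948) = −0.75 · (-0.546543) = 0.4099.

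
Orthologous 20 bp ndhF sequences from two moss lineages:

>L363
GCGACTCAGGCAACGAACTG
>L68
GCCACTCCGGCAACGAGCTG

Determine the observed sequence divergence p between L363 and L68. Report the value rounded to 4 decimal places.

0.1500

The sequences differ at positions 3 (G/C), 8 (A/C), 17 (A/G).
There are 3 differences over 20 sites, so p = 3/20 = 0.1500.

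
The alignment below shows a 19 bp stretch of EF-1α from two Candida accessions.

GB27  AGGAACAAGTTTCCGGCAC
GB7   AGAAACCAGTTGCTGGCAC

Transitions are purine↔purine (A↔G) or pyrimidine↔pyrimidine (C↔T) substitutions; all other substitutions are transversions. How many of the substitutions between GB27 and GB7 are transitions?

2

Differing sites — 3:G/A (Ti); 7:A/C (Tv); 12:T/G (Tv); 14:C/T (Ti).
Of the 4 differences, 2 transitions and 2 transversions, so the answer is 2.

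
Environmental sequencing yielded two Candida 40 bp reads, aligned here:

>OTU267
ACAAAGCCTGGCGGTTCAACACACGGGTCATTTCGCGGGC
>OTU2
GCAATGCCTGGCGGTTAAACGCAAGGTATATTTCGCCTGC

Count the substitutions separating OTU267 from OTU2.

Mismatches occur at site 1 (A→G), site 5 (A→T), site 17 (C→A), site 21 (A→G), site 24 (C→A), site 27 (G→T), site 28 (T→A), site 29 (C→T), site 37 (G→C), site 38 (G→T).
That gives 10 mismatches out of 40 aligned sites, so the Hamming distance is 10.

10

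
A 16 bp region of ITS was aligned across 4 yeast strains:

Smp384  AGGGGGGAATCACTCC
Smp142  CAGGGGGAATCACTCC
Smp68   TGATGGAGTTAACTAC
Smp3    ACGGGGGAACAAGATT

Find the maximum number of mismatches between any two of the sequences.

Pairwise Hamming distances:
  Smp384 vs Smp142: 2
  Smp384 vs Smp68: 8
  Smp384 vs Smp3: 7
  Smp142 vs Smp68: 9
  Smp142 vs Smp3: 8
  Smp68 vs Smp3: 12
The largest is 12, between Smp68 and Smp3.

12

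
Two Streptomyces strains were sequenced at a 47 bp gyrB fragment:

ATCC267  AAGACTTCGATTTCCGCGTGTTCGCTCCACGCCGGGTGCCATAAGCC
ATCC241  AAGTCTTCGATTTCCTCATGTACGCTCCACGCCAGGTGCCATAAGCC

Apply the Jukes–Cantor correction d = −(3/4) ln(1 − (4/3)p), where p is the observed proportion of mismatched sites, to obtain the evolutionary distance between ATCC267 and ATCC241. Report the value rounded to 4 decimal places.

0.1147

Differing sites — 4:A/T; 16:G/T; 18:G/A; 22:T/A; 34:G/A.
p = 5/47 = 0.106383.
d = −0.75 · ln(1 − (4/3)·0.106383) = −0.75 · ln(0.858156) = −0.75 · (-0.152969) = 0.1147.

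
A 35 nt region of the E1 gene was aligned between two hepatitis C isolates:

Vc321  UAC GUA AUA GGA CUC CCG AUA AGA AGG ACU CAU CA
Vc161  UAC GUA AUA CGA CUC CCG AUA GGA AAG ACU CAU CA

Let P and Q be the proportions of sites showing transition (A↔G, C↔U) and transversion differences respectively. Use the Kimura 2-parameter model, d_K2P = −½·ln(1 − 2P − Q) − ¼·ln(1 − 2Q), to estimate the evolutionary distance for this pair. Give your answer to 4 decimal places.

0.0918

Differing sites — 10:G/C (Tv); 22:A/G (Ti); 26:G/A (Ti).
Of the 3 differences, 2 transitions and 1 transversion over 35 sites: P = 2/35 = 0.057143, Q = 1/35 = 0.028571.
d = −0.5·ln(0.857143) − 0.25·ln(0.942858) = −0.5·(-0.154151) − 0.25·(-0.058840) = 0.0918.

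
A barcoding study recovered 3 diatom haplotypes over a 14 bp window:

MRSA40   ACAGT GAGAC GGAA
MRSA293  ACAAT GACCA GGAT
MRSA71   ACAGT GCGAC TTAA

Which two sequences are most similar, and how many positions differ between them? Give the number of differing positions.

3

Pairwise Hamming distances:
  MRSA40 vs MRSA293: 5
  MRSA40 vs MRSA71: 3
  MRSA293 vs MRSA71: 8
The smallest is 3, between MRSA40 and MRSA71.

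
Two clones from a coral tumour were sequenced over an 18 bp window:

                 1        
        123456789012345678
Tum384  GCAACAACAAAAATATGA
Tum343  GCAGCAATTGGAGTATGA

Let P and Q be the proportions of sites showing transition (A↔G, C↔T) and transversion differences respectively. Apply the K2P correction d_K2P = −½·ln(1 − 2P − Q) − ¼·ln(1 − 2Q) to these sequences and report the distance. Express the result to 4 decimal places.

Differing sites — 4:A/G (Ti); 8:C/T (Ti); 9:A/T (Tv); 10:A/G (Ti); 11:A/G (Ti); 13:A/G (Ti).
Of the 6 differences, 5 transitions and 1 transversion over 18 sites: P = 5/18 = 0.277778, Q = 1/18 = 0.055556.
d = −0.5·ln(0.388888) − 0.25·ln(0.888888) = −0.5·(-0.944464) − 0.25·(-0.117784) = 0.5017.

0.5017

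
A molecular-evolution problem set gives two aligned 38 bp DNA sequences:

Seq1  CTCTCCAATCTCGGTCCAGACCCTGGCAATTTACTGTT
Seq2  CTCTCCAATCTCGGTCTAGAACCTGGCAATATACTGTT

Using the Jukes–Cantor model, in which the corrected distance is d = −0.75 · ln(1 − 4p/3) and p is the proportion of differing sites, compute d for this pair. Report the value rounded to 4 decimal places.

The sequences differ at positions 17 (C/T), 21 (C/A), 31 (T/A).
p = 3/38 = 0.078947.
d = −0.75 · ln(1 − (4/3)·0.078947) = −0.75 · ln(0.894737) = −0.75 · (-0.111225) = 0.0834.

0.0834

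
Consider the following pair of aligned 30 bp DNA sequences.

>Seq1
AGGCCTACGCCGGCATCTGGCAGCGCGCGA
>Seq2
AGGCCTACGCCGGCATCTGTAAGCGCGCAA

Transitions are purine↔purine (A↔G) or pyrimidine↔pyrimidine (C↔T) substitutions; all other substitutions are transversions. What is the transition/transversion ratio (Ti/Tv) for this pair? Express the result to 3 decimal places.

The sequences differ at positions 20 (G/T, transversion), 21 (C/A, transversion), 29 (G/A, transition).
Of the 3 differences, 1 transition and 2 transversions, so Ti/Tv = 1/2 = 0.500.

0.500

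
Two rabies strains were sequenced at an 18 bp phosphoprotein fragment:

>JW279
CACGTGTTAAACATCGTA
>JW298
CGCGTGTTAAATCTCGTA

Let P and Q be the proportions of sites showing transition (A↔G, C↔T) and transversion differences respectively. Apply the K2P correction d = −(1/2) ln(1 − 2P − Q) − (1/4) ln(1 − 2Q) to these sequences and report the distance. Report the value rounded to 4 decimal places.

0.1922

The sequences differ at positions 2 (A/G, transition), 12 (C/T, transition), 13 (A/C, transversion).
Of the 3 differences, 2 transitions and 1 transversion over 18 sites: P = 2/18 = 0.111111, Q = 1/18 = 0.055556.
d = −0.5·ln(0.722222) − 0.25·ln(0.888888) = −0.5·(-0.325423) − 0.25·(-0.117784) = 0.1922.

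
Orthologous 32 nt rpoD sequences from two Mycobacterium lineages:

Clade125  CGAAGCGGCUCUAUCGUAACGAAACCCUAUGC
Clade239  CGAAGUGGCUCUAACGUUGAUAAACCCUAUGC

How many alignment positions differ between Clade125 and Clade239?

Differing sites — 6:C/U; 14:U/A; 18:A/U; 19:A/G; 20:C/A; 21:G/U.
That gives 6 mismatches out of 32 aligned sites, so the Hamming distance is 6.

6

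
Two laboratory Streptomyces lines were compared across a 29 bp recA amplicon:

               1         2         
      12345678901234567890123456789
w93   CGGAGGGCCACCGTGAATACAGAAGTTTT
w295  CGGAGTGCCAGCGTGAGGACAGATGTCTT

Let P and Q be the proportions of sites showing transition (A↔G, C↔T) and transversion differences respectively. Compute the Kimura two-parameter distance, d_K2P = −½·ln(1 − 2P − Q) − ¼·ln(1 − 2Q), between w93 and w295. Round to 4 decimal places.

0.2421

Mismatches occur at site 6 (G→T, transversion), site 11 (C→G, transversion), site 17 (A→G, transition), site 18 (T→G, transversion), site 24 (A→T, transversion), site 27 (T→C, transition).
Of the 6 differences, 2 transitions and 4 transversions over 29 sites: P = 2/29 = 0.068966, Q = 4/29 = 0.137931.
d = −0.5·ln(0.724137) − 0.25·ln(0.724138) = −0.5·(-0.322775) − 0.25·(-0.322773) = 0.2421.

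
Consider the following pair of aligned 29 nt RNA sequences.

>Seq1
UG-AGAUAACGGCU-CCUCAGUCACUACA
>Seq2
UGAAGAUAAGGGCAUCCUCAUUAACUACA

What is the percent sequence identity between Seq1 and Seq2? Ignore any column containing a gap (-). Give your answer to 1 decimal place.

Excluding the 2 gap columns leaves 27 comparable sites.
The sequences differ at positions 10 (C/G), 14 (U/A), 21 (G/U), 23 (C/A).
23 of the 27 comparable sites match, so the percent identity is 23/27 × 100 = 85.2%.

85.2%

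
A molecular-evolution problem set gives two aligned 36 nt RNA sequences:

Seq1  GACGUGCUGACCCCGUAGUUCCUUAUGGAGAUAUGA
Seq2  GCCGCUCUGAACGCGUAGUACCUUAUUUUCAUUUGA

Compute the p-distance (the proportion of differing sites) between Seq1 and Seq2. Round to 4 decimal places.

0.3056

The sequences differ at positions 2 (A/C), 5 (U/C), 6 (G/U), 11 (C/A), 13 (C/G), 20 (U/A), 27 (G/U), 28 (G/U), 29 (A/U), 30 (G/C), 33 (A/U).
There are 11 differences over 36 sites, so p = 11/36 = 0.3056.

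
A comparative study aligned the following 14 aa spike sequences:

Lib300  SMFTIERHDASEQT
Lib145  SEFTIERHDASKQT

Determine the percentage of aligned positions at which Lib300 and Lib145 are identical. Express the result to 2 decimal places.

The sequences differ at positions 2 (M/E), 12 (E/K).
12 of the 14 sites match, so the percent identity is 12/14 × 100 = 85.71%.

85.71%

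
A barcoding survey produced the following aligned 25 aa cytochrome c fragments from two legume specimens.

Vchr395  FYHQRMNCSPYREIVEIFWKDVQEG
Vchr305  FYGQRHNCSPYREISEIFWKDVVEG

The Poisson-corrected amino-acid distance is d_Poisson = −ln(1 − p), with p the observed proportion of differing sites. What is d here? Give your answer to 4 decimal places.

0.1744

Differing sites — 3:H/G; 6:M/H; 15:V/S; 23:Q/V.
p = 4/25 = 0.160000.
d = −ln(1 − 0.160000) = −ln(0.840000) = 0.1744.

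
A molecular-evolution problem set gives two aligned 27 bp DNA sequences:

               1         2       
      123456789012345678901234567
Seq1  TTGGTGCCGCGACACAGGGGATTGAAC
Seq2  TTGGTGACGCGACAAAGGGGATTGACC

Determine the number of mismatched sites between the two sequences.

3

The sequences differ at positions 7 (C/A), 15 (C/A), 26 (A/C).
That gives 3 mismatches out of 27 aligned sites, so the Hamming distance is 3.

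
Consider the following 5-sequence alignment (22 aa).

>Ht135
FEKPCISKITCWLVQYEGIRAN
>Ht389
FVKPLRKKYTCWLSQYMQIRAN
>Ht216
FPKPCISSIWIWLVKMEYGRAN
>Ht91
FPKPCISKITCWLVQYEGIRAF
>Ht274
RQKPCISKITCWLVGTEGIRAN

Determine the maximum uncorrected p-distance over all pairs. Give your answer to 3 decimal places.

Pairwise Hamming distances:
  Ht135 vs Ht389: 8
  Ht135 vs Ht216: 8
  Ht135 vs Ht91: 2
  Ht135 vs Ht274: 4
  Ht389 vs Ht216: 14
  Ht389 vs Ht91: 9
  Ht389 vs Ht274: 11
  Ht216 vs Ht91: 8
  Ht216 vs Ht274: 9
  Ht91 vs Ht274: 5
The largest is 14 mismatches, between Ht389 and Ht216; p = 14/22 = 0.636.

0.636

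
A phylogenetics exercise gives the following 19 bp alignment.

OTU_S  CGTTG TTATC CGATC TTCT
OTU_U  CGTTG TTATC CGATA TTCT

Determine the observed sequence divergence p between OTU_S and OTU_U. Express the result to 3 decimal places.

0.053

The sequences differ at position 15 (C/A).
There are 1 differences over 19 sites, so p = 1/19 = 0.053.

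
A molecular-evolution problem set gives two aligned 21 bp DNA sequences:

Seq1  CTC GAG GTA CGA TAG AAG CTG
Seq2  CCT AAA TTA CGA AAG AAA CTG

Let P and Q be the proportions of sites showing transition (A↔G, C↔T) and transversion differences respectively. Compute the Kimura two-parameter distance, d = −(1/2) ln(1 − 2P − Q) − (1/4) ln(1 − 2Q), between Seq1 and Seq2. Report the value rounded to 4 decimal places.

Mismatches occur at site 2 (T→C, transition), site 3 (C→T, transition), site 4 (G→A, transition), site 6 (G→A, transition), site 7 (G→T, transversion), site 13 (T→A, transversion), site 18 (G→A, transition).
Of the 7 differences, 5 transitions and 2 transversions over 21 sites: P = 5/21 = 0.238095, Q = 2/21 = 0.095238.
d = −0.5·ln(0.428572) − 0.25·ln(0.809524) = −0.5·(-0.847297) − 0.25·(-0.211309) = 0.4765.

0.4765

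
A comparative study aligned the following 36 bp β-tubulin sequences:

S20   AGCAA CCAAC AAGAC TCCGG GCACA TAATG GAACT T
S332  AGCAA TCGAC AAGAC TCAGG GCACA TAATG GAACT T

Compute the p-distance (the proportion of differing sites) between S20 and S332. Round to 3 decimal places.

0.083

Mismatches occur at site 6 (C↔T), site 8 (A↔G), site 18 (C↔A).
There are 3 differences over 36 sites, so p = 3/36 = 0.083.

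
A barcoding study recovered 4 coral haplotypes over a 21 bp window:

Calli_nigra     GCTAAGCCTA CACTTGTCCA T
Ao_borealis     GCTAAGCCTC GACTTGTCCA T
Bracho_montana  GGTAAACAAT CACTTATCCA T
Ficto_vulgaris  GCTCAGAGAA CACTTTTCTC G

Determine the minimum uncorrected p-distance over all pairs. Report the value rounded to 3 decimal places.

Pairwise Hamming distances:
  Calli_nigra vs Ao_borealis: 2
  Calli_nigra vs Bracho_montana: 6
  Calli_nigra vs Ficto_vulgaris: 8
  Ao_borealis vs Bracho_montana: 7
  Ao_borealis vs Ficto_vulgaris: 10
  Bracho_montana vs Ficto_vulgaris: 10
The smallest is 2 mismatches, between Calli_nigra and Ao_borealis; p = 2/21 = 0.095.

0.095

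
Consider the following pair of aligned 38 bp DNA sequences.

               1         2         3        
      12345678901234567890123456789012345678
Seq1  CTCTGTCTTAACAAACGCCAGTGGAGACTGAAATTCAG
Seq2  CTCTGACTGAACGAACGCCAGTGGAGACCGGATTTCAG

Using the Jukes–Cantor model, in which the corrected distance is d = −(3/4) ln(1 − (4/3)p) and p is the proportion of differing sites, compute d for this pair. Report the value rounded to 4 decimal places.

Mismatches occur at site 6 (T→A), site 9 (T→G), site 13 (A→G), site 29 (T→C), site 31 (A→G), site 33 (A→T).
p = 6/38 = 0.157895.
d = −0.75 · ln(1 − (4/3)·0.157895) = −0.75 · ln(0.789473) = −0.75 · (-0.236390) = 0.1773.

0.1773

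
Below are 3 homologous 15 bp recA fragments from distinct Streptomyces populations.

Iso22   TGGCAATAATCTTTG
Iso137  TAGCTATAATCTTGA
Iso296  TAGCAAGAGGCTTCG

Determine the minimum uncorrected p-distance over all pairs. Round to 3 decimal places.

0.267

Pairwise Hamming distances:
  Iso22 vs Iso137: 4
  Iso22 vs Iso296: 5
  Iso137 vs Iso296: 6
The smallest is 4 mismatches, between Iso22 and Iso137; p = 4/15 = 0.267.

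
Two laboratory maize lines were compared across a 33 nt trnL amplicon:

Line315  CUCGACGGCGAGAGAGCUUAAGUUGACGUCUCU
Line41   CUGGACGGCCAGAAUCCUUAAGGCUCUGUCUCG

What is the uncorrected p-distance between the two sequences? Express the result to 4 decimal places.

Mismatches occur at site 3 (C→G), site 10 (G→C), site 14 (G→A), site 15 (A→U), site 16 (G→C), site 23 (U→G), site 24 (U→C), site 25 (G→U), site 26 (A→C), site 27 (C→U), site 33 (U→G).
There are 11 differences over 33 sites, so p = 11/33 = 0.3333.

0.3333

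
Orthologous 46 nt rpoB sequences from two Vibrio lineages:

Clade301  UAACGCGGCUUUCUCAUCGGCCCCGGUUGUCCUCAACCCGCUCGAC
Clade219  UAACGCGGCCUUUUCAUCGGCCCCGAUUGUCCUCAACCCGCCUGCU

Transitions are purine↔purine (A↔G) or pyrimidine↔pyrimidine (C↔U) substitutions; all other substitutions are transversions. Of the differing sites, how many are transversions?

Mismatches occur at site 10 (U↔C, transition), site 13 (C↔U, transition), site 26 (G↔A, transition), site 42 (U↔C, transition), site 43 (C↔U, transition), site 45 (A↔C, transversion), site 46 (C↔U, transition).
Of the 7 differences, 6 transitions and 1 transversion, so the answer is 1.

1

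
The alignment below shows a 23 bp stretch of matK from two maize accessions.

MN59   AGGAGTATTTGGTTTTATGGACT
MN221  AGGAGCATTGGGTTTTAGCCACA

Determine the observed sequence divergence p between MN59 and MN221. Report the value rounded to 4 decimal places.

0.2609

Differing sites — 6:T/C; 10:T/G; 18:T/G; 19:G/C; 20:G/C; 23:T/A.
There are 6 differences over 23 sites, so p = 6/23 = 0.2609.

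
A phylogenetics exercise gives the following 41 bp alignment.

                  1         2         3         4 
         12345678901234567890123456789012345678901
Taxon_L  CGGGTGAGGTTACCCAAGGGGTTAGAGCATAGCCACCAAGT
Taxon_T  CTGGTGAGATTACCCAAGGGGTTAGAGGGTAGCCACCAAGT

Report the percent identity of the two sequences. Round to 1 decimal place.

90.2%

Mismatches occur at site 2 (G/T), site 9 (G/A), site 28 (C/G), site 29 (A/G).
37 of the 41 sites match, so the percent identity is 37/41 × 100 = 90.2%.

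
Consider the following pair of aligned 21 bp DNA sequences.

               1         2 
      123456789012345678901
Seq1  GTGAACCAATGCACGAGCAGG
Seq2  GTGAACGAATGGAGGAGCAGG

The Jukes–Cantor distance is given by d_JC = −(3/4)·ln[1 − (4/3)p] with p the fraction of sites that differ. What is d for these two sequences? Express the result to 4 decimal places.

Mismatches occur at site 7 (C→G), site 12 (C→G), site 14 (C→G).
p = 3/21 = 0.142857.
d = −0.75 · ln(1 − (4/3)·0.142857) = −0.75 · ln(0.809524) = −0.75 · (-0.211309) = 0.1585.

0.1585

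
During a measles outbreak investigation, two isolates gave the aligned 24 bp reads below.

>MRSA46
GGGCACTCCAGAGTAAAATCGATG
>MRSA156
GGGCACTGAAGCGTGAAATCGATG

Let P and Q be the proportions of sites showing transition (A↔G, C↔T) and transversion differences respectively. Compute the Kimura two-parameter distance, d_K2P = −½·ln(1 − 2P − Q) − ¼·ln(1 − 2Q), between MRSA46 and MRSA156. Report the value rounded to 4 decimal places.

0.1887

Mismatches occur at site 8 (C/G, transversion), site 9 (C/A, transversion), site 12 (A/C, transversion), site 15 (A/G, transition).
Of the 4 differences, 1 transition and 3 transversions over 24 sites: P = 1/24 = 0.041667, Q = 3/24 = 0.125000.
d = −0.5·ln(0.791666) − 0.25·ln(0.750000) = −0.5·(-0.233616) − 0.25·(-0.287682) = 0.1887.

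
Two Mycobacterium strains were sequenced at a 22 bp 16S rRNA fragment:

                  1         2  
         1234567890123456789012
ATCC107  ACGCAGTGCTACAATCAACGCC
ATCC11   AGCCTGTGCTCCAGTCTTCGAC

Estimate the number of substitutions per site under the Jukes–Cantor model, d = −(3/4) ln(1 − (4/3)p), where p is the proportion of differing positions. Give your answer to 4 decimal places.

Mismatches occur at site 2 (C→G), site 3 (G→C), site 5 (A→T), site 11 (A→C), site 14 (A→G), site 17 (A→T), site 18 (A→T), site 21 (C→A).
p = 8/22 = 0.363636.
d = −0.75 · ln(1 − (4/3)·0.363636) = −0.75 · ln(0.515152) = −0.75 · (-0.663293) = 0.4975.

0.4975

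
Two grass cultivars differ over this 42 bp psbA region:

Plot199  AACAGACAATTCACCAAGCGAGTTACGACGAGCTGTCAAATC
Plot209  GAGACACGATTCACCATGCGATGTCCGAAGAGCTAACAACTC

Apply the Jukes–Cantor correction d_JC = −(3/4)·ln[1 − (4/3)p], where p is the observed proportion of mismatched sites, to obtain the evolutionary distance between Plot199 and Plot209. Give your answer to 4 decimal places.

Differing sites — 1:A/G; 3:C/G; 5:G/C; 8:A/G; 17:A/T; 22:G/T; 23:T/G; 25:A/C; 29:C/A; 35:G/A; 36:T/A; 40:A/C.
p = 12/42 = 0.285714.
d = −0.75 · ln(1 − (4/3)·0.285714) = −0.75 · ln(0.619048) = −0.75 · (-0.479572) = 0.3597.

0.3597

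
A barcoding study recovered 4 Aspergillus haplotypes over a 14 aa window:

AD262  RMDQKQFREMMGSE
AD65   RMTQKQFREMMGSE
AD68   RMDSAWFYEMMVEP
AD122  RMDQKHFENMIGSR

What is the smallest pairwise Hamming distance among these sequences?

Pairwise Hamming distances:
  AD262 vs AD65: 1
  AD262 vs AD68: 7
  AD262 vs AD122: 5
  AD65 vs AD68: 8
  AD65 vs AD122: 6
  AD68 vs AD122: 9
The smallest is 1, between AD262 and AD65.

1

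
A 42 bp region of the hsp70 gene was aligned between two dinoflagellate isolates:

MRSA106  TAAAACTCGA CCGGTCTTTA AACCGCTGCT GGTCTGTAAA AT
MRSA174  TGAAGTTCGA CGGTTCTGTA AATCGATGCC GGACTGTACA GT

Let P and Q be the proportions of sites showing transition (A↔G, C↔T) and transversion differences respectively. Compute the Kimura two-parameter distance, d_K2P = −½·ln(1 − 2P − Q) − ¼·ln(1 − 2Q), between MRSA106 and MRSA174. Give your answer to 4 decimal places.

Mismatches occur at site 2 (A→G, transition), site 5 (A→G, transition), site 6 (C→T, transition), site 12 (C→G, transversion), site 14 (G→T, transversion), site 18 (T→G, transversion), site 23 (C→T, transition), site 26 (C→A, transversion), site 30 (T→C, transition), site 33 (T→A, transversion), site 39 (A→C, transversion), site 41 (A→G, transition).
Of the 12 differences, 6 transitions and 6 transversions over 42 sites: P = 6/42 = 0.142857, Q = 6/42 = 0.142857.
d = −0.5·ln(0.571429) − 0.25·ln(0.714286) = −0.5·(-0.559615) − 0.25·(-0.336472) = 0.3639.

0.3639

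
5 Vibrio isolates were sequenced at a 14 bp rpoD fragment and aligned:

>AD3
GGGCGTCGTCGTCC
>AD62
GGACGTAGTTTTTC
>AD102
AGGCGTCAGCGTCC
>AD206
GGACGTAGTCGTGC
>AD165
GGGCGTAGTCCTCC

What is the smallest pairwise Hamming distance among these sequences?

Pairwise Hamming distances:
  AD3 vs AD62: 5
  AD3 vs AD102: 3
  AD3 vs AD206: 3
  AD3 vs AD165: 2
  AD62 vs AD102: 8
  AD62 vs AD206: 3
  AD62 vs AD165: 4
  AD102 vs AD206: 6
  AD102 vs AD165: 5
  AD206 vs AD165: 3
The smallest is 2, between AD3 and AD165.

2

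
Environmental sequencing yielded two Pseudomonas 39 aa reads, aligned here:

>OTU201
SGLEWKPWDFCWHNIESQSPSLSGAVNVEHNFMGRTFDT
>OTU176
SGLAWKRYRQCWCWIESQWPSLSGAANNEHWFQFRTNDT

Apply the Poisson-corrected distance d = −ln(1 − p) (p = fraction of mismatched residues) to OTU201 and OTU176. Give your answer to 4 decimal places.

Mismatches occur at site 4 (E↔A), site 7 (P↔R), site 8 (W↔Y), site 9 (D↔R), site 10 (F↔Q), site 13 (H↔C), site 14 (N↔W), site 19 (S↔W), site 26 (V↔A), site 28 (V↔N), site 31 (N↔W), site 33 (M↔Q), site 34 (G↔F), site 37 (F↔N).
p = 14/39 = 0.358974.
d = −ln(1 − 0.358974) = −ln(0.641026) = 0.4447.

0.4447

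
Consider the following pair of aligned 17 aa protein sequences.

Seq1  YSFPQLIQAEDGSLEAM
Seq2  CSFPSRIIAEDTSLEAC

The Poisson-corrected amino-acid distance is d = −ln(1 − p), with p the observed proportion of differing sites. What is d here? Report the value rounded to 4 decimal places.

0.4353

Differing sites — 1:Y/C; 5:Q/S; 6:L/R; 8:Q/I; 12:G/T; 17:M/C.
p = 6/17 = 0.352941.
d = −ln(1 − 0.352941) = −ln(0.647059) = 0.4353.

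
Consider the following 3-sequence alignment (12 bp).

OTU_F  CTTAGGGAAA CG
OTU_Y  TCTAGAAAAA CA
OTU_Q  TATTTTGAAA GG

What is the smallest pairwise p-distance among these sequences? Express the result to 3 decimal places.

0.417

Pairwise Hamming distances:
  OTU_F vs OTU_Y: 5
  OTU_F vs OTU_Q: 6
  OTU_Y vs OTU_Q: 7
The smallest is 5 mismatches, between OTU_F and OTU_Y; p = 5/12 = 0.417.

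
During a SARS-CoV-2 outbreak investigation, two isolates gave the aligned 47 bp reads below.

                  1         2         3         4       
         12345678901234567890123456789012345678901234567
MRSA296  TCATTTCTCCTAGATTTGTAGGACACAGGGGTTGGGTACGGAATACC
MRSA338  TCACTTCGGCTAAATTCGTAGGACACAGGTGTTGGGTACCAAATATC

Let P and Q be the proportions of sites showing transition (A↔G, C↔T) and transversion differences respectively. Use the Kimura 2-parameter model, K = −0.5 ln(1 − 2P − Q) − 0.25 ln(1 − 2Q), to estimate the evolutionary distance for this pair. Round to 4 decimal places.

0.2235

The sequences differ at positions 4 (T/C, transition), 8 (T/G, transversion), 9 (C/G, transversion), 13 (G/A, transition), 17 (T/C, transition), 30 (G/T, transversion), 40 (G/C, transversion), 41 (G/A, transition), 46 (C/T, transition).
Of the 9 differences, 5 transitions and 4 transversions over 47 sites: P = 5/47 = 0.106383, Q = 4/47 = 0.085106.
d = −0.5·ln(0.702128) − 0.25·ln(0.829788) = −0.5·(-0.353640) − 0.25·(-0.186585) = 0.2235.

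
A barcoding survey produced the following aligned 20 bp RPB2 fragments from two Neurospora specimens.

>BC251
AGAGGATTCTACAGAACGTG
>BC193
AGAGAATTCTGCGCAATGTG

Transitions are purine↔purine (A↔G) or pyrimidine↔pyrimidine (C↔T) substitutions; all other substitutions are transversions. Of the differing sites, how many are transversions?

1

Differing sites — 5:G/A (Ti); 11:A/G (Ti); 13:A/G (Ti); 14:G/C (Tv); 17:C/T (Ti).
Of the 5 differences, 4 transitions and 1 transversion, so the answer is 1.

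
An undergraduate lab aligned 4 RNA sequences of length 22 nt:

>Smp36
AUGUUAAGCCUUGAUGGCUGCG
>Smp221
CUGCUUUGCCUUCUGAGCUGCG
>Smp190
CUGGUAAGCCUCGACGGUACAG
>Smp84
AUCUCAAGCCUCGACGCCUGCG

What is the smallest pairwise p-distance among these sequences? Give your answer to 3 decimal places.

Pairwise Hamming distances:
  Smp36 vs Smp221: 8
  Smp36 vs Smp190: 8
  Smp36 vs Smp84: 5
  Smp221 vs Smp190: 12
  Smp221 vs Smp84: 12
  Smp190 vs Smp84: 9
The smallest is 5 mismatches, between Smp36 and Smp84; p = 5/22 = 0.227.

0.227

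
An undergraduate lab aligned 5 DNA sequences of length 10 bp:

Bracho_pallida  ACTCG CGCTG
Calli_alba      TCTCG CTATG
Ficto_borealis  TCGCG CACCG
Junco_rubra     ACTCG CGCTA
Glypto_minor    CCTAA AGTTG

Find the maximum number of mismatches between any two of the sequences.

Pairwise Hamming distances:
  Bracho_pallida vs Calli_alba: 3
  Bracho_pallida vs Ficto_borealis: 4
  Bracho_pallida vs Junco_rubra: 1
  Bracho_pallida vs Glypto_minor: 5
  Calli_alba vs Ficto_borealis: 4
  Calli_alba vs Junco_rubra: 4
  Calli_alba vs Glypto_minor: 6
  Ficto_borealis vs Junco_rubra: 5
  Ficto_borealis vs Glypto_minor: 8
  Junco_rubra vs Glypto_minor: 6
The largest is 8, between Ficto_borealis and Glypto_minor.

8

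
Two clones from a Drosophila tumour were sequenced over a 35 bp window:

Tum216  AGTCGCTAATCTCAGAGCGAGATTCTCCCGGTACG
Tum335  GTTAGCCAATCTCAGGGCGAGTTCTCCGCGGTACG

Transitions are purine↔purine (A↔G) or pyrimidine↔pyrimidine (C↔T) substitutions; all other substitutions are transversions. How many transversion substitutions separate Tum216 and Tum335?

4

Mismatches occur at site 1 (A↔G, transition), site 2 (G↔T, transversion), site 4 (C↔A, transversion), site 7 (T↔C, transition), site 16 (A↔G, transition), site 22 (A↔T, transversion), site 24 (T↔C, transition), site 25 (C↔T, transition), site 26 (T↔C, transition), site 28 (C↔G, transversion).
Of the 10 differences, 6 transitions and 4 transversions, so the answer is 4.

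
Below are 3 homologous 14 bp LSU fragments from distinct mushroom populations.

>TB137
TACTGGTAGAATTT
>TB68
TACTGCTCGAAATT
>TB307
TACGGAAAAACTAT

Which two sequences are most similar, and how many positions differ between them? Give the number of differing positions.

3

Pairwise Hamming distances:
  TB137 vs TB68: 3
  TB137 vs TB307: 6
  TB68 vs TB307: 8
The smallest is 3, between TB137 and TB68.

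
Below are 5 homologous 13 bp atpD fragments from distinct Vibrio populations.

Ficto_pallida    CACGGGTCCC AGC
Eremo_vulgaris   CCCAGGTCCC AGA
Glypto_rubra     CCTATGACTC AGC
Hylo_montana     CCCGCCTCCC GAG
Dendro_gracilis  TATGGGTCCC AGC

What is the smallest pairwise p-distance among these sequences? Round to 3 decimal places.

Pairwise Hamming distances:
  Ficto_pallida vs Eremo_vulgaris: 3
  Ficto_pallida vs Glypto_rubra: 6
  Ficto_pallida vs Hylo_montana: 6
  Ficto_pallida vs Dendro_gracilis: 2
  Eremo_vulgaris vs Glypto_rubra: 5
  Eremo_vulgaris vs Hylo_montana: 6
  Eremo_vulgaris vs Dendro_gracilis: 5
  Glypto_rubra vs Hylo_montana: 9
  Glypto_rubra vs Dendro_gracilis: 6
  Hylo_montana vs Dendro_gracilis: 8
The smallest is 2 mismatches, between Ficto_pallida and Dendro_gracilis; p = 2/13 = 0.154.

0.154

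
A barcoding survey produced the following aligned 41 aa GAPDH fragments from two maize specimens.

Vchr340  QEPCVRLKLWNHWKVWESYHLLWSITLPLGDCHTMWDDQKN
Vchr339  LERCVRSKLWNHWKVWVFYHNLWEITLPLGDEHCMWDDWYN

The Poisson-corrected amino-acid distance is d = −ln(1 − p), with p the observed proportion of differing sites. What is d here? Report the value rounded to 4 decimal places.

The sequences differ at positions 1 (Q/L), 3 (P/R), 7 (L/S), 17 (E/V), 18 (S/F), 21 (L/N), 24 (S/E), 32 (C/E), 34 (T/C), 39 (Q/W), 40 (K/Y).
p = 11/41 = 0.268293.
d = −ln(1 − 0.268293) = −ln(0.731707) = 0.3124.

0.3124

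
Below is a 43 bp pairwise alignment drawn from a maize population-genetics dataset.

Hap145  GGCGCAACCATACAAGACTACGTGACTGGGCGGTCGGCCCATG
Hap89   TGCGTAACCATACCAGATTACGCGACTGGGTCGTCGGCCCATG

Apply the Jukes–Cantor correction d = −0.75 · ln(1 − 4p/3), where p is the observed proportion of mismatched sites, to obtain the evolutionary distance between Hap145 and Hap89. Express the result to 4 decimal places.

0.1835

The sequences differ at positions 1 (G/T), 5 (C/T), 14 (A/C), 18 (C/T), 23 (T/C), 31 (C/T), 32 (G/C).
p = 7/43 = 0.162791.
d = −0.75 · ln(1 − (4/3)·0.162791) = −0.75 · ln(0.782945) = −0.75 · (-0.244693) = 0.1835.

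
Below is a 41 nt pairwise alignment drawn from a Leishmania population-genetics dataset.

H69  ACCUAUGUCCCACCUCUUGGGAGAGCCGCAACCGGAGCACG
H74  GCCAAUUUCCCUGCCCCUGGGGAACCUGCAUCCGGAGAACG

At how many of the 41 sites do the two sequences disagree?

Mismatches occur at site 1 (A↔G), site 4 (U↔A), site 7 (G↔U), site 12 (A↔U), site 13 (C↔G), site 15 (U↔C), site 17 (U↔C), site 22 (A↔G), site 23 (G↔A), site 25 (G↔C), site 27 (C↔U), site 31 (A↔U), site 38 (C↔A).
That gives 13 mismatches out of 41 aligned sites, so the Hamming distance is 13.

13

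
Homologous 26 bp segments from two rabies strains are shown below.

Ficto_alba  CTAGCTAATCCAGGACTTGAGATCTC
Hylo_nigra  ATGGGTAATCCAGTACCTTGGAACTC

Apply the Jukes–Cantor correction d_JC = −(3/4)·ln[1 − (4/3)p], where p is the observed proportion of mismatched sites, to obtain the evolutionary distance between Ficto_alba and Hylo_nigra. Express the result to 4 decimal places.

0.3961

The sequences differ at positions 1 (C/A), 3 (A/G), 5 (C/G), 14 (G/T), 17 (T/C), 19 (G/T), 20 (A/G), 23 (T/A).
p = 8/26 = 0.307692.
d = −0.75 · ln(1 − (4/3)·0.307692) = −0.75 · ln(0.589744) = −0.75 · (-0.528067) = 0.3961.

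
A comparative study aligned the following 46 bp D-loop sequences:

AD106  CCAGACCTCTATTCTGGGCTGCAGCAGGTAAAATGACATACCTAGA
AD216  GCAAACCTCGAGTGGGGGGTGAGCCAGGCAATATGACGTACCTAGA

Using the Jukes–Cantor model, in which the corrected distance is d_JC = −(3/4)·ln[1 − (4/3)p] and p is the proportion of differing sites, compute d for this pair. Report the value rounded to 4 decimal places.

0.3547

Differing sites — 1:C/G; 4:G/A; 10:T/G; 12:T/G; 14:C/G; 15:T/G; 19:C/G; 22:C/A; 23:A/G; 24:G/C; 29:T/C; 32:A/T; 38:A/G.
p = 13/46 = 0.282609.
d = −0.75 · ln(1 − (4/3)·0.282609) = −0.75 · ln(0.623188) = −0.75 · (-0.472907) = 0.3547.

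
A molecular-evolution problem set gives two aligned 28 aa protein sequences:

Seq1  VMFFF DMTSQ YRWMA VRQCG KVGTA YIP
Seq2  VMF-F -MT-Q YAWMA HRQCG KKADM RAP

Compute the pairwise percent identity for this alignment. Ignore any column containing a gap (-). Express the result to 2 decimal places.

68.00%

Excluding the 3 gap columns leaves 25 comparable sites.
Mismatches occur at site 12 (R↔A), site 16 (V↔H), site 22 (V↔K), site 23 (G↔A), site 24 (T↔D), site 25 (A↔M), site 26 (Y↔R), site 27 (I↔A).
17 of the 25 comparable sites match, so the percent identity is 17/25 × 100 = 68.00%.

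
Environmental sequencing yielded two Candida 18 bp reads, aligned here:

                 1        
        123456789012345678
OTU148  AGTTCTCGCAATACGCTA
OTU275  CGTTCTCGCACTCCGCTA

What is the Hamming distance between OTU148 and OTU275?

3

Mismatches occur at site 1 (A↔C), site 11 (A↔C), site 13 (A↔C).
That gives 3 mismatches out of 18 aligned sites, so the Hamming distance is 3.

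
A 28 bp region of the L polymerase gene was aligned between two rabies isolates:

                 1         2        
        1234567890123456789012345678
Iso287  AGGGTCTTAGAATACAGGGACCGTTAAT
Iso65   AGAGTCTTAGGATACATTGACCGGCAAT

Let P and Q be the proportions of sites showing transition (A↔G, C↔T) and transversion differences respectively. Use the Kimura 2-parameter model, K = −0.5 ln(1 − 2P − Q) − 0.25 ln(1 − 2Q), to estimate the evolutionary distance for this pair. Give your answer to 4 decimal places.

Differing sites — 3:G/A (Ti); 11:A/G (Ti); 17:G/T (Tv); 18:G/T (Tv); 24:T/G (Tv); 25:T/C (Ti).
Of the 6 differences, 3 transitions and 3 transversions over 28 sites: P = 3/28 = 0.107143, Q = 3/28 = 0.107143.
d = −0.5·ln(0.678571) − 0.25·ln(0.785714) = −0.5·(-0.387766) − 0.25·(-0.241162) = 0.2542.

0.2542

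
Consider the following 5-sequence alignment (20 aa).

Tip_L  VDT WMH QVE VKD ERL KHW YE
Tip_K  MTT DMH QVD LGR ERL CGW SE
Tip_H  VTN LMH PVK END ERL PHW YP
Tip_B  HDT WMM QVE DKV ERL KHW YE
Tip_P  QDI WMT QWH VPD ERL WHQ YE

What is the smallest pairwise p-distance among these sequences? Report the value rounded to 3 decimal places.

0.200

Pairwise Hamming distances:
  Tip_L vs Tip_K: 10
  Tip_L vs Tip_H: 9
  Tip_L vs Tip_B: 4
  Tip_L vs Tip_P: 8
  Tip_K vs Tip_H: 12
  Tip_K vs Tip_B: 11
  Tip_K vs Tip_P: 14
  Tip_H vs Tip_B: 12
  Tip_H vs Tip_P: 13
  Tip_B vs Tip_P: 10
The smallest is 4 mismatches, between Tip_L and Tip_B; p = 4/20 = 0.200.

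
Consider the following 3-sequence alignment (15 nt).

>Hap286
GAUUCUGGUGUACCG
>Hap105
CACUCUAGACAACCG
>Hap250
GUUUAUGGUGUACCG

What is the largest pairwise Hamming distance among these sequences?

8

Pairwise Hamming distances:
  Hap286 vs Hap105: 6
  Hap286 vs Hap250: 2
  Hap105 vs Hap250: 8
The largest is 8, between Hap105 and Hap250.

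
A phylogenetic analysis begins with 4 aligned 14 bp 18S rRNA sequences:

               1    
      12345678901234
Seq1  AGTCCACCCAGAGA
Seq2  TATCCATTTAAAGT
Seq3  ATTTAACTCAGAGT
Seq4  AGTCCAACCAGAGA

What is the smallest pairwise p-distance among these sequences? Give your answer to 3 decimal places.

Pairwise Hamming distances:
  Seq1 vs Seq2: 7
  Seq1 vs Seq3: 5
  Seq1 vs Seq4: 1
  Seq2 vs Seq3: 7
  Seq2 vs Seq4: 7
  Seq3 vs Seq4: 6
The smallest is 1 mismatch, between Seq1 and Seq4; p = 1/14 = 0.071.

0.071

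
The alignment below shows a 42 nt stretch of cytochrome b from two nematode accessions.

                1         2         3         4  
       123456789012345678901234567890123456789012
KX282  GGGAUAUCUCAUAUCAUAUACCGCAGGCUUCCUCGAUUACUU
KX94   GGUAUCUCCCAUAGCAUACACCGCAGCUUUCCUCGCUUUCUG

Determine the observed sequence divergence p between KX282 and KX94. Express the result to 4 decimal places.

0.2381

Differing sites — 3:G/U; 6:A/C; 9:U/C; 14:U/G; 19:U/C; 27:G/C; 28:C/U; 36:A/C; 39:A/U; 42:U/G.
There are 10 differences over 42 sites, so p = 10/42 = 0.2381.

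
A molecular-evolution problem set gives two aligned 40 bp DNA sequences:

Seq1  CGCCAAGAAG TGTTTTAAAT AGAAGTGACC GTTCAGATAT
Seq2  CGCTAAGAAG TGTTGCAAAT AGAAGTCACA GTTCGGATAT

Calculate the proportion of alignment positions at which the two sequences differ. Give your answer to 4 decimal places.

0.1500

Differing sites — 4:C/T; 15:T/G; 16:T/C; 27:G/C; 30:C/A; 35:A/G.
There are 6 differences over 40 sites, so p = 6/40 = 0.1500.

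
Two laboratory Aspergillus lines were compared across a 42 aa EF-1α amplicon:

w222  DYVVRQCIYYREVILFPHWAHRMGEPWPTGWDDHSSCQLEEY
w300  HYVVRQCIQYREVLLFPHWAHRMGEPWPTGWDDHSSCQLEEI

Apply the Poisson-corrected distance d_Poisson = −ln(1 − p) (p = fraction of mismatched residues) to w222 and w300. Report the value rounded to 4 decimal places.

Differing sites — 1:D/H; 9:Y/Q; 14:I/L; 42:Y/I.
p = 4/42 = 0.095238.
d = −ln(1 − 0.095238) = −ln(0.904762) = 0.1001.

0.1001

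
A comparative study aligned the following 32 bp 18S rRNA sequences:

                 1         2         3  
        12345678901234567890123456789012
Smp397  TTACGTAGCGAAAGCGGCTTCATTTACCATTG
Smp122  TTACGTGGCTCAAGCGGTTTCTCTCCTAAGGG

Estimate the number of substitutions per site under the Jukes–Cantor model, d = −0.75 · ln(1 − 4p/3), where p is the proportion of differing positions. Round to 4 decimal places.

Differing sites — 7:A/G; 10:G/T; 11:A/C; 18:C/T; 22:A/T; 23:T/C; 25:T/C; 26:A/C; 27:C/T; 28:C/A; 30:T/G; 31:T/G.
p = 12/32 = 0.375000.
d = −0.75 · ln(1 − (4/3)·0.375000) = −0.75 · ln(0.500000) = −0.75 · (-0.693147) = 0.5199.

0.5199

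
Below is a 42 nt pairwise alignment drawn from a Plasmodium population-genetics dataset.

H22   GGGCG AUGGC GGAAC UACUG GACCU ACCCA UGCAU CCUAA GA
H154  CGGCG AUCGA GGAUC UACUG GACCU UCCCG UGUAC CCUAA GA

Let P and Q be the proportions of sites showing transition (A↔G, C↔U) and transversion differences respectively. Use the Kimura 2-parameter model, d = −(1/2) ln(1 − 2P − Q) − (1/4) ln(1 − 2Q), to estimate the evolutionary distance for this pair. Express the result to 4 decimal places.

The sequences differ at positions 1 (G/C, transversion), 8 (G/C, transversion), 10 (C/A, transversion), 14 (A/U, transversion), 26 (A/U, transversion), 30 (A/G, transition), 33 (C/U, transition), 35 (U/C, transition).
Of the 8 differences, 3 transitions and 5 transversions over 42 sites: P = 3/42 = 0.071429, Q = 5/42 = 0.119048.
d = −0.5·ln(0.738094) − 0.25·ln(0.761904) = −0.5·(-0.303684) − 0.25·(-0.271935) = 0.2198.

0.2198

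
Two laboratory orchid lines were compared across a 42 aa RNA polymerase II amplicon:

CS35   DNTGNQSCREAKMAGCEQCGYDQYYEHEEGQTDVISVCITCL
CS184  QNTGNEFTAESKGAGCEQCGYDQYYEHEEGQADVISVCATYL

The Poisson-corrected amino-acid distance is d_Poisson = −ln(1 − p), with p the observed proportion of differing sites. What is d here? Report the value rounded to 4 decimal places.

Mismatches occur at site 1 (D↔Q), site 6 (Q↔E), site 7 (S↔F), site 8 (C↔T), site 9 (R↔A), site 11 (A↔S), site 13 (M↔G), site 32 (T↔A), site 39 (I↔A), site 41 (C↔Y).
p = 10/42 = 0.238095.
d = −ln(1 − 0.238095) = −ln(0.761905) = 0.2719.

0.2719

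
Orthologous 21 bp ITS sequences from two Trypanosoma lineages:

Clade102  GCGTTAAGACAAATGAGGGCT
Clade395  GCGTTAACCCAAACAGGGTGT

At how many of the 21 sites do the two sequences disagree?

The sequences differ at positions 8 (G/C), 9 (A/C), 14 (T/C), 15 (G/A), 16 (A/G), 19 (G/T), 20 (C/G).
That gives 7 mismatches out of 21 aligned sites, so the Hamming distance is 7.

7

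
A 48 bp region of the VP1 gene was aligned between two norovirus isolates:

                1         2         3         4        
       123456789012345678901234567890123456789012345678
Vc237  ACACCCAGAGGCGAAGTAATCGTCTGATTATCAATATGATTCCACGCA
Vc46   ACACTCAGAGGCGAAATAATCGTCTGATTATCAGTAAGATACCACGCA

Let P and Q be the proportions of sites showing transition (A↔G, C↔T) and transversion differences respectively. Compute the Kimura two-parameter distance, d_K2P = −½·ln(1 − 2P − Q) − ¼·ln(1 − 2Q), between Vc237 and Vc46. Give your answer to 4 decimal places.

0.1129

Differing sites — 5:C/T (Ti); 16:G/A (Ti); 34:A/G (Ti); 37:T/A (Tv); 41:T/A (Tv).
Of the 5 differences, 3 transitions and 2 transversions over 48 sites: P = 3/48 = 0.062500, Q = 2/48 = 0.041667.
d = −0.5·ln(0.833333) − 0.25·ln(0.916666) = −0.5·(-0.182322) − 0.25·(-0.087012) = 0.1129.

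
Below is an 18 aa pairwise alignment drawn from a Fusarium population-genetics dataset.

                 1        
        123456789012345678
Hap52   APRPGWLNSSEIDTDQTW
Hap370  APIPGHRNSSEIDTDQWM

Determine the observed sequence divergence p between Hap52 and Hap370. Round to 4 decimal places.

The sequences differ at positions 3 (R/I), 6 (W/H), 7 (L/R), 17 (T/W), 18 (W/M).
There are 5 differences over 18 sites, so p = 5/18 = 0.2778.

0.2778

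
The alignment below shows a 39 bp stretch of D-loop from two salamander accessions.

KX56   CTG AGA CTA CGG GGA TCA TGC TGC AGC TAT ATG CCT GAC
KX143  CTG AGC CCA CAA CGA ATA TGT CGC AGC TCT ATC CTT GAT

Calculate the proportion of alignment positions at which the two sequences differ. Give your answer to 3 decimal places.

The sequences differ at positions 6 (A/C), 8 (T/C), 11 (G/A), 12 (G/A), 13 (G/C), 16 (T/A), 17 (C/T), 21 (C/T), 22 (T/C), 29 (A/C), 33 (G/C), 35 (C/T), 39 (C/T).
There are 13 differences over 39 sites, so p = 13/39 = 0.333.

0.333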